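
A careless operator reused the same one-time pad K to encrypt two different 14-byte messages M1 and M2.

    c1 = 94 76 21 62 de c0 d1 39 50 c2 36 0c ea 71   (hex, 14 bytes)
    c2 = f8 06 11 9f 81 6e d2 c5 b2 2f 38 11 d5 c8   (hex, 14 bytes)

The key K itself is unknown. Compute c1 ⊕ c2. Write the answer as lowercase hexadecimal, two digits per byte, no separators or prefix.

6c7030fd5fae03fce2ed0e1d3fb9

c1 ⊕ c2 = (M1 ⊕ K) ⊕ (M2 ⊕ K) = M1 ⊕ M2 — the shared key cancels under XOR.
94 xor f8 = 6c
76 xor 06 = 70
21 xor 11 = 30
62 xor 9f = fd
de xor 81 = 5f
c0 xor 6e = ae
d1 xor d2 = 03
39 xor c5 = fc
50 xor b2 = e2
c2 xor 2f = ed
36 xor 38 = 0e
0c xor 11 = 1d
ea xor d5 = 3f
71 xor c8 = b9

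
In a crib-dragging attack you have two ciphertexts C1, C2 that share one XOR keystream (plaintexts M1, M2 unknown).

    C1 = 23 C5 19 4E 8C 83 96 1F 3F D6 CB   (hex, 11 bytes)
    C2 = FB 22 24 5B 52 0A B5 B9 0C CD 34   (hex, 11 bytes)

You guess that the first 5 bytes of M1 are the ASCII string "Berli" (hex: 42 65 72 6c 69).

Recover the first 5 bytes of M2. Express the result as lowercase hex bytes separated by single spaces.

First, C1 ⊕ C2 = (M1 ⊕ K) ⊕ (M2 ⊕ K) = M1 ⊕ M2, so the key drops out. Then M2 = (M1 ⊕ M2) ⊕ M1 over the first 5 bytes.
byte 0: (23 ^ fb) ^ 42 = d8 ^ 42 = 9a
byte 1: (c5 ^ 22) ^ 65 = e7 ^ 65 = 82
byte 2: (19 ^ 24) ^ 72 = 3d ^ 72 = 4f
byte 3: (4e ^ 5b) ^ 6c = 15 ^ 6c = 79
byte 4: (8c ^ 52) ^ 69 = de ^ 69 = b7

9a 82 4f 79 b7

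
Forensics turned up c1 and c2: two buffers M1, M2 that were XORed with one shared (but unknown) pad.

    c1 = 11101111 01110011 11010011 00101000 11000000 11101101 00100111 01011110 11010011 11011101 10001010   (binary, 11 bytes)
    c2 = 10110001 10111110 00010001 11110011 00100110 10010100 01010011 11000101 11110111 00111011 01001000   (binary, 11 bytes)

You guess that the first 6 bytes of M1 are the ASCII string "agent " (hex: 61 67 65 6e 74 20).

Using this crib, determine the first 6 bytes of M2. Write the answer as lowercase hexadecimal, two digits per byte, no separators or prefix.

3faaa7b59259

First, c1 ⊕ c2 = (M1 ⊕ K) ⊕ (M2 ⊕ K) = M1 ⊕ M2, so the key drops out. Then M2 = (M1 ⊕ M2) ⊕ M1 over the first 6 bytes.
byte 0: (ef ^ b1) ^ 61 = 5e ^ 61 = 3f
byte 1: (73 ^ be) ^ 67 = cd ^ 67 = aa
byte 2: (d3 ^ 11) ^ 65 = c2 ^ 65 = a7
byte 3: (28 ^ f3) ^ 6e = db ^ 6e = b5
byte 4: (c0 ^ 26) ^ 74 = e6 ^ 74 = 92
byte 5: (ed ^ 94) ^ 20 = 79 ^ 20 = 59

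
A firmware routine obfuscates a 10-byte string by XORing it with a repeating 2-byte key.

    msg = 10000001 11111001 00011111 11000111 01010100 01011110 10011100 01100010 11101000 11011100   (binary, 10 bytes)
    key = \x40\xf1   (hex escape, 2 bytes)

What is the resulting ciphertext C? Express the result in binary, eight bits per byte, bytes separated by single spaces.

11000001 00001000 01011111 00110110 00010100 10101111 11011100 10010011 10101000 00101101

The 2-byte key repeats, so the effective keystream is 40 f1 40 f1 40 f1 40 f1 40 f1.
byte 0: 81 ^ 40 = c1
byte 1: f9 ^ f1 = 08
byte 2: 1f ^ 40 = 5f
byte 3: c7 ^ f1 = 36
byte 4: 54 ^ 40 = 14
byte 5: 5e ^ f1 = af
byte 6: 9c ^ 40 = dc
byte 7: 62 ^ f1 = 93
byte 8: e8 ^ 40 = a8
byte 9: dc ^ f1 = 2d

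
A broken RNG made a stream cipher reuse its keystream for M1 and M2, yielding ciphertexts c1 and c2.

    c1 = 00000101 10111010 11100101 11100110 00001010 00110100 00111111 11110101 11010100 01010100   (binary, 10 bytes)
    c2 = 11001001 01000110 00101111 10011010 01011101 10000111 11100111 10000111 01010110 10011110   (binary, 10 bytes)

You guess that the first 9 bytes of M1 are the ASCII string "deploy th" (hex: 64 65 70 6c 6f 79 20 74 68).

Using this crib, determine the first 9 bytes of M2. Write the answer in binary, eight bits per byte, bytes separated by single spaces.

10101000 10011001 10111010 00010000 00111000 11001010 11111000 00000110 11101010

First, c1 ⊕ c2 = (M1 ⊕ K) ⊕ (M2 ⊕ K) = M1 ⊕ M2, so the key drops out. Then M2 = (M1 ⊕ M2) ⊕ M1 over the first 9 bytes.
byte 0: (05 ⊕ c9) ⊕ 64 = cc ⊕ 64 = a8
byte 1: (ba ⊕ 46) ⊕ 65 = fc ⊕ 65 = 99
byte 2: (e5 ⊕ 2f) ⊕ 70 = ca ⊕ 70 = ba
byte 3: (e6 ⊕ 9a) ⊕ 6c = 7c ⊕ 6c = 10
byte 4: (0a ⊕ 5d) ⊕ 6f = 57 ⊕ 6f = 38
byte 5: (34 ⊕ 87) ⊕ 79 = b3 ⊕ 79 = ca
byte 6: (3f ⊕ e7) ⊕ 20 = d8 ⊕ 20 = f8
byte 7: (f5 ⊕ 87) ⊕ 74 = 72 ⊕ 74 = 06
byte 8: (d4 ⊕ 56) ⊕ 68 = 82 ⊕ 68 = ea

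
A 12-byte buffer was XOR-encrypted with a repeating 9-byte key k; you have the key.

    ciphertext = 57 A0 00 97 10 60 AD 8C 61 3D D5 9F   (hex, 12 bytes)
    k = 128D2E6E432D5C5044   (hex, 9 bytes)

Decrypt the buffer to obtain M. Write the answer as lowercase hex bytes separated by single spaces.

The 9-byte key repeats, so the effective keystream is 12 8d 2e 6e 43 2d 5c 50 44 12 8d 2e.
byte 0: 57 ⊕ 12 = 45
byte 1: a0 ⊕ 8d = 2d
byte 2: 00 ⊕ 2e = 2e
byte 3: 97 ⊕ 6e = f9
byte 4: 10 ⊕ 43 = 53
byte 5: 60 ⊕ 2d = 4d
byte 6: ad ⊕ 5c = f1
byte 7: 8c ⊕ 50 = dc
byte 8: 61 ⊕ 44 = 25
byte 9: 3d ⊕ 12 = 2f
byte 10: d5 ⊕ 8d = 58
byte 11: 9f ⊕ 2e = b1

45 2d 2e f9 53 4d f1 dc 25 2f 58 b1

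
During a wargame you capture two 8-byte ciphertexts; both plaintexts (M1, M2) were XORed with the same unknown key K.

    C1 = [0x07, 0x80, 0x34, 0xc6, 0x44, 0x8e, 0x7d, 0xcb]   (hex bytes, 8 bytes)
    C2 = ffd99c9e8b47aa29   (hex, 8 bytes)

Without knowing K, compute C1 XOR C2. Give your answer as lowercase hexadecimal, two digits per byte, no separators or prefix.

C1 ⊕ C2 = (M1 ⊕ K) ⊕ (M2 ⊕ K) = M1 ⊕ M2 — the shared key cancels under XOR.
byte 0: 07 ^ ff = f8
byte 1: 80 ^ d9 = 59
byte 2: 34 ^ 9c = a8
byte 3: c6 ^ 9e = 58
byte 4: 44 ^ 8b = cf
byte 5: 8e ^ 47 = c9
byte 6: 7d ^ aa = d7
byte 7: cb ^ 29 = e2

f859a858cfc9d7e2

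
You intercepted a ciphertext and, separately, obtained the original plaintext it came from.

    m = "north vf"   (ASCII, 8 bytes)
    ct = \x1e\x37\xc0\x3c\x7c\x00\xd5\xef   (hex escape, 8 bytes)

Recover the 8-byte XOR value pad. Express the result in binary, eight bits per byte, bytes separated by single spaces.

01110000 01011000 10110010 01001000 00010100 00100000 10100011 10001001

Since ct = m ⊕ pad, XORing both sides with m gives pad = m ⊕ ct.
6e ^ 1e = 70
6f ^ 37 = 58
72 ^ c0 = b2
74 ^ 3c = 48
68 ^ 7c = 14
20 ^ 00 = 20
76 ^ d5 = a3
66 ^ ef = 89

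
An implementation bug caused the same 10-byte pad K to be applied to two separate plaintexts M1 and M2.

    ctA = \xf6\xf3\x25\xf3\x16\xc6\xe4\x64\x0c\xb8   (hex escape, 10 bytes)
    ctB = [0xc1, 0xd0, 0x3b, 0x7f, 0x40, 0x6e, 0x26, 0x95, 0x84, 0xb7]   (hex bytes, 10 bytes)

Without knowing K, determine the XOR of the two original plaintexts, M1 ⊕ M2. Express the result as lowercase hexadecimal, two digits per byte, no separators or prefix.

37231e8c56a8c2f1880f

ctA ⊕ ctB = (M1 ⊕ K) ⊕ (M2 ⊕ K) = M1 ⊕ M2 — the shared key cancels under XOR.
f6 ⊕ c1 = 37
f3 ⊕ d0 = 23
25 ⊕ 3b = 1e
f3 ⊕ 7f = 8c
16 ⊕ 40 = 56
c6 ⊕ 6e = a8
e4 ⊕ 26 = c2
64 ⊕ 95 = f1
0c ⊕ 84 = 88
b8 ⊕ b7 = 0f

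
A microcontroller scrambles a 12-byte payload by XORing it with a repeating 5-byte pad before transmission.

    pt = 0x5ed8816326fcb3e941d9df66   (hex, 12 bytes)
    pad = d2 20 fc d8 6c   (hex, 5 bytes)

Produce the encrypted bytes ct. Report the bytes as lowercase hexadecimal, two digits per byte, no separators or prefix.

8cf87dbb4a2e931599b50d46

The 5-byte key repeats, so the effective keystream is d2 20 fc d8 6c d2 20 fc d8 6c d2 20.
byte 0: 5e XOR d2 = 8c
byte 1: d8 XOR 20 = f8
byte 2: 81 XOR fc = 7d
byte 3: 63 XOR d8 = bb
byte 4: 26 XOR 6c = 4a
byte 5: fc XOR d2 = 2e
byte 6: b3 XOR 20 = 93
byte 7: e9 XOR fc = 15
byte 8: 41 XOR d8 = 99
byte 9: d9 XOR 6c = b5
byte 10: df XOR d2 = 0d
byte 11: 66 XOR 20 = 46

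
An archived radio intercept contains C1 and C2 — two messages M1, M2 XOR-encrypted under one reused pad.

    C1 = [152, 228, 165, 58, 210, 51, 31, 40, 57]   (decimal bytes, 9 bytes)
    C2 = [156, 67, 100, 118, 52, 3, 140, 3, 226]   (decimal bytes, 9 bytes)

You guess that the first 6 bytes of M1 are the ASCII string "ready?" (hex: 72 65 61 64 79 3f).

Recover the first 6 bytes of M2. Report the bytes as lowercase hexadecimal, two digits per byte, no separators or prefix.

76c2a0289f0f

First, C1 ⊕ C2 = (M1 ⊕ K) ⊕ (M2 ⊕ K) = M1 ⊕ M2, so the key drops out. Then M2 = (M1 ⊕ M2) ⊕ M1 over the first 6 bytes.
byte 0: (98 ^ 9c) ^ 72 = 04 ^ 72 = 76
byte 1: (e4 ^ 43) ^ 65 = a7 ^ 65 = c2
byte 2: (a5 ^ 64) ^ 61 = c1 ^ 61 = a0
byte 3: (3a ^ 76) ^ 64 = 4c ^ 64 = 28
byte 4: (d2 ^ 34) ^ 79 = e6 ^ 79 = 9f
byte 5: (33 ^ 03) ^ 3f = 30 ^ 3f = 0f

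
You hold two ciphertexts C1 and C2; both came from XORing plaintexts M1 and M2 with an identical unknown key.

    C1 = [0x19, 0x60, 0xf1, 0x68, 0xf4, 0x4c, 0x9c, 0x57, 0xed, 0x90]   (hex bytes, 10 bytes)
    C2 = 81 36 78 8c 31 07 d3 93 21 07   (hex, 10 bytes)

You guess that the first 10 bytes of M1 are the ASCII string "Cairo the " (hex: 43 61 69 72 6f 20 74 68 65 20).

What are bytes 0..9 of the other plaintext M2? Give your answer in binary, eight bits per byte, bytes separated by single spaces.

First, C1 ⊕ C2 = (M1 ⊕ K) ⊕ (M2 ⊕ K) = M1 ⊕ M2, so the key drops out. Then M2 = (M1 ⊕ M2) ⊕ M1 over the first 10 bytes.
byte 0: (19 xor 81) xor 43 = 98 xor 43 = db
byte 1: (60 xor 36) xor 61 = 56 xor 61 = 37
byte 2: (f1 xor 78) xor 69 = 89 xor 69 = e0
byte 3: (68 xor 8c) xor 72 = e4 xor 72 = 96
byte 4: (f4 xor 31) xor 6f = c5 xor 6f = aa
byte 5: (4c xor 07) xor 20 = 4b xor 20 = 6b
byte 6: (9c xor d3) xor 74 = 4f xor 74 = 3b
byte 7: (57 xor 93) xor 68 = c4 xor 68 = ac
byte 8: (ed xor 21) xor 65 = cc xor 65 = a9
byte 9: (90 xor 07) xor 20 = 97 xor 20 = b7

11011011 00110111 11100000 10010110 10101010 01101011 00111011 10101100 10101001 10110111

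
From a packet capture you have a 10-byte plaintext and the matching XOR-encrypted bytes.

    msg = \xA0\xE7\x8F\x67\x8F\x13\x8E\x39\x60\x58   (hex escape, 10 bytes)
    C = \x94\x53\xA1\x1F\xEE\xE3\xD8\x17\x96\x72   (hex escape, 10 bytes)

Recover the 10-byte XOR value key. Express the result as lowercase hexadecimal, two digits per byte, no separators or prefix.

Since C = msg ⊕ key, XORing both sides with msg gives key = msg ⊕ C.
10100000 XOR 10010100 = 00110100
11100111 XOR 01010011 = 10110100
10001111 XOR 10100001 = 00101110
01100111 XOR 00011111 = 01111000
10001111 XOR 11101110 = 01100001
00010011 XOR 11100011 = 11110000
10001110 XOR 11011000 = 01010110
00111001 XOR 00010111 = 00101110
01100000 XOR 10010110 = 11110110
01011000 XOR 01110010 = 00101010

34b42e7861f0562ef62a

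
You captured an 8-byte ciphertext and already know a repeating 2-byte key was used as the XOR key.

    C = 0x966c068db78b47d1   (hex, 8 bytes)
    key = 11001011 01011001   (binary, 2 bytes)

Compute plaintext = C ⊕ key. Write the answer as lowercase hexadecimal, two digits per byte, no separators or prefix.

5d35cdd47cd28c88

The 2-byte key repeats, so the effective keystream is cb 59 cb 59 cb 59 cb 59.
byte 0: 96 ^ cb = 5d
byte 1: 6c ^ 59 = 35
byte 2: 06 ^ cb = cd
byte 3: 8d ^ 59 = d4
byte 4: b7 ^ cb = 7c
byte 5: 8b ^ 59 = d2
byte 6: 47 ^ cb = 8c
byte 7: d1 ^ 59 = 88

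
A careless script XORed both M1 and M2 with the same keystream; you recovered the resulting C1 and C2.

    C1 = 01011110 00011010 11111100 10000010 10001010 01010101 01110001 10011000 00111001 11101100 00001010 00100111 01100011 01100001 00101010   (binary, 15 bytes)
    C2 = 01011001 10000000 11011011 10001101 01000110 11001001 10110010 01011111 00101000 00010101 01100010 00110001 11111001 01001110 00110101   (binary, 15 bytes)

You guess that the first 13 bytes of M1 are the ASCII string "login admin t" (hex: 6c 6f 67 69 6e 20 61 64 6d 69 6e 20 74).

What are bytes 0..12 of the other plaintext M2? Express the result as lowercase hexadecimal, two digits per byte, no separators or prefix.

6bf54066a2bca2a37c900636ee

First, C1 ⊕ C2 = (M1 ⊕ K) ⊕ (M2 ⊕ K) = M1 ⊕ M2, so the key drops out. Then M2 = (M1 ⊕ M2) ⊕ M1 over the first 13 bytes.
byte 0: (5e XOR 59) XOR 6c = 07 XOR 6c = 6b
byte 1: (1a XOR 80) XOR 6f = 9a XOR 6f = f5
byte 2: (fc XOR db) XOR 67 = 27 XOR 67 = 40
byte 3: (82 XOR 8d) XOR 69 = 0f XOR 69 = 66
byte 4: (8a XOR 46) XOR 6e = cc XOR 6e = a2
byte 5: (55 XOR c9) XOR 20 = 9c XOR 20 = bc
byte 6: (71 XOR b2) XOR 61 = c3 XOR 61 = a2
byte 7: (98 XOR 5f) XOR 64 = c7 XOR 64 = a3
byte 8: (39 XOR 28) XOR 6d = 11 XOR 6d = 7c
byte 9: (ec XOR 15) XOR 69 = f9 XOR 69 = 90
byte 10: (0a XOR 62) XOR 6e = 68 XOR 6e = 06
byte 11: (27 XOR 31) XOR 20 = 16 XOR 20 = 36
byte 12: (63 XOR f9) XOR 74 = 9a XOR 74 = ee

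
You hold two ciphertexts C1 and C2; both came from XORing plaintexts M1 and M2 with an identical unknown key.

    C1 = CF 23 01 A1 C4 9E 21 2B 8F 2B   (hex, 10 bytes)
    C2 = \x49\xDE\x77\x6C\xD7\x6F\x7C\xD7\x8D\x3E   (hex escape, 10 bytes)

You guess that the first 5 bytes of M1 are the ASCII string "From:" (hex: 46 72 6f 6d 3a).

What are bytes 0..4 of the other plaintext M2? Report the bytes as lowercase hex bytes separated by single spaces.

c0 8f 19 a0 29

First, C1 ⊕ C2 = (M1 ⊕ K) ⊕ (M2 ⊕ K) = M1 ⊕ M2, so the key drops out. Then M2 = (M1 ⊕ M2) ⊕ M1 over the first 5 bytes.
byte 0: (cf ^ 49) ^ 46 = 86 ^ 46 = c0
byte 1: (23 ^ de) ^ 72 = fd ^ 72 = 8f
byte 2: (01 ^ 77) ^ 6f = 76 ^ 6f = 19
byte 3: (a1 ^ 6c) ^ 6d = cd ^ 6d = a0
byte 4: (c4 ^ d7) ^ 3a = 13 ^ 3a = 29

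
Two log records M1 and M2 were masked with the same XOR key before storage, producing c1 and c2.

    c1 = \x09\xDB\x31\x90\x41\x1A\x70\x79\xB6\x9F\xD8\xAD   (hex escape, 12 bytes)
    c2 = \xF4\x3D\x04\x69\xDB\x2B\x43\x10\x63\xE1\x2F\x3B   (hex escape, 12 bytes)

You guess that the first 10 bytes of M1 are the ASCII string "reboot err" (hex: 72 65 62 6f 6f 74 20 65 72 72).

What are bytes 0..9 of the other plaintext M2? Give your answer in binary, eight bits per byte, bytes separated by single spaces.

First, c1 ⊕ c2 = (M1 ⊕ K) ⊕ (M2 ⊕ K) = M1 ⊕ M2, so the key drops out. Then M2 = (M1 ⊕ M2) ⊕ M1 over the first 10 bytes.
byte 0: (09 ^ f4) ^ 72 = fd ^ 72 = 8f
byte 1: (db ^ 3d) ^ 65 = e6 ^ 65 = 83
byte 2: (31 ^ 04) ^ 62 = 35 ^ 62 = 57
byte 3: (90 ^ 69) ^ 6f = f9 ^ 6f = 96
byte 4: (41 ^ db) ^ 6f = 9a ^ 6f = f5
byte 5: (1a ^ 2b) ^ 74 = 31 ^ 74 = 45
byte 6: (70 ^ 43) ^ 20 = 33 ^ 20 = 13
byte 7: (79 ^ 10) ^ 65 = 69 ^ 65 = 0c
byte 8: (b6 ^ 63) ^ 72 = d5 ^ 72 = a7
byte 9: (9f ^ e1) ^ 72 = 7e ^ 72 = 0c

10001111 10000011 01010111 10010110 11110101 01000101 00010011 00001100 10100111 00001100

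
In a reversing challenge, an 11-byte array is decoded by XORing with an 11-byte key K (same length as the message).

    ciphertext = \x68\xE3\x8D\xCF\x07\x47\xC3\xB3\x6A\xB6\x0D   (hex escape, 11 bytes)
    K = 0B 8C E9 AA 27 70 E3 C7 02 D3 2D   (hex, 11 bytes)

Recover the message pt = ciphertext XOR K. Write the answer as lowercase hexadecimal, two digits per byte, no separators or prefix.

636f646520372074686520

XOR is its own inverse, so applying the key byte-wise gives the result directly.
byte 0: 68 ⊕ 0b = 63
byte 1: e3 ⊕ 8c = 6f
byte 2: 8d ⊕ e9 = 64
byte 3: cf ⊕ aa = 65
byte 4: 07 ⊕ 27 = 20
byte 5: 47 ⊕ 70 = 37
byte 6: c3 ⊕ e3 = 20
byte 7: b3 ⊕ c7 = 74
byte 8: 6a ⊕ 02 = 68
byte 9: b6 ⊕ d3 = 65
byte 10: 0d ⊕ 2d = 20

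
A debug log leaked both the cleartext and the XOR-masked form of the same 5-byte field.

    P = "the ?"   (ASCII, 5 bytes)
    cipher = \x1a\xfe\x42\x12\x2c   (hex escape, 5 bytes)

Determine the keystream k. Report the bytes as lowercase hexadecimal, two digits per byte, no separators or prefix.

6e96273213

Since cipher = P ⊕ k, XORing both sides with P gives k = P ⊕ cipher.
116 xor  26 = 110
104 xor 254 = 150
101 xor  66 =  39
 32 xor  18 =  50
 63 xor  44 =  19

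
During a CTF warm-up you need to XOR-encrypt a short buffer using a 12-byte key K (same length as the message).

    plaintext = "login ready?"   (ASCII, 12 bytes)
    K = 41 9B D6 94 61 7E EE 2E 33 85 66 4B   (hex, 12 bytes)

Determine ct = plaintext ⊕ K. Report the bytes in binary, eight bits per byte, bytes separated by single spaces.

00101101 11110100 10110001 11111101 00001111 01011110 10011100 01001011 01010010 11100001 00011111 01110100

XOR is its own inverse, so applying the key byte-wise gives the result directly.
byte 0: 6c xor 41 = 2d
byte 1: 6f xor 9b = f4
byte 2: 67 xor d6 = b1
byte 3: 69 xor 94 = fd
byte 4: 6e xor 61 = 0f
byte 5: 20 xor 7e = 5e
byte 6: 72 xor ee = 9c
byte 7: 65 xor 2e = 4b
byte 8: 61 xor 33 = 52
byte 9: 64 xor 85 = e1
byte 10: 79 xor 66 = 1f
byte 11: 3f xor 4b = 74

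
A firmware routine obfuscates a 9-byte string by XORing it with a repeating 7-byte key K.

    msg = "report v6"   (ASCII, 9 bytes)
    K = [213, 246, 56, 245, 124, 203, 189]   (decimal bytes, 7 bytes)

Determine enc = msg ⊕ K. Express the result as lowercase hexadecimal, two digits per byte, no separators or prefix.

The 7-byte key repeats, so the effective keystream is d5 f6 38 f5 7c cb bd d5 f6.
byte 0: 72 XOR d5 = a7
byte 1: 65 XOR f6 = 93
byte 2: 70 XOR 38 = 48
byte 3: 6f XOR f5 = 9a
byte 4: 72 XOR 7c = 0e
byte 5: 74 XOR cb = bf
byte 6: 20 XOR bd = 9d
byte 7: 76 XOR d5 = a3
byte 8: 36 XOR f6 = c0

a793489a0ebf9da3c0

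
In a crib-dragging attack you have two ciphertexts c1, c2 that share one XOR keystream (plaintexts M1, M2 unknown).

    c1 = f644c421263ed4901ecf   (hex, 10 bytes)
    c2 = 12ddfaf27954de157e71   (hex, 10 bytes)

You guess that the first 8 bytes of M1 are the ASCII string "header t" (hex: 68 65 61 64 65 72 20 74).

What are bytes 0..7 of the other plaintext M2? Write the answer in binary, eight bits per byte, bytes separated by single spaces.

First, c1 ⊕ c2 = (M1 ⊕ K) ⊕ (M2 ⊕ K) = M1 ⊕ M2, so the key drops out. Then M2 = (M1 ⊕ M2) ⊕ M1 over the first 8 bytes.
byte 0: (f6 ^ 12) ^ 68 = e4 ^ 68 = 8c
byte 1: (44 ^ dd) ^ 65 = 99 ^ 65 = fc
byte 2: (c4 ^ fa) ^ 61 = 3e ^ 61 = 5f
byte 3: (21 ^ f2) ^ 64 = d3 ^ 64 = b7
byte 4: (26 ^ 79) ^ 65 = 5f ^ 65 = 3a
byte 5: (3e ^ 54) ^ 72 = 6a ^ 72 = 18
byte 6: (d4 ^ de) ^ 20 = 0a ^ 20 = 2a
byte 7: (90 ^ 15) ^ 74 = 85 ^ 74 = f1

10001100 11111100 01011111 10110111 00111010 00011000 00101010 11110001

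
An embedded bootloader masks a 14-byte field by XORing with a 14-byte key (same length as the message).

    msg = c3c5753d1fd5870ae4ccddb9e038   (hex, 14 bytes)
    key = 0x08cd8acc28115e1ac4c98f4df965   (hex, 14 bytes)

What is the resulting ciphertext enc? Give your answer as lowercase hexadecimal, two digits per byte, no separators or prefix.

XOR is its own inverse, so applying the key byte-wise gives the result directly.
195 ⊕   8 = 203
197 ⊕ 205 =   8
117 ⊕ 138 = 255
 61 ⊕ 204 = 241
 31 ⊕  40 =  55
213 ⊕  17 = 196
135 ⊕  94 = 217
 10 ⊕  26 =  16
228 ⊕ 196 =  32
204 ⊕ 201 =   5
221 ⊕ 143 =  82
185 ⊕  77 = 244
224 ⊕ 249 =  25
 56 ⊕ 101 =  93

cb08fff137c4d910200552f4195d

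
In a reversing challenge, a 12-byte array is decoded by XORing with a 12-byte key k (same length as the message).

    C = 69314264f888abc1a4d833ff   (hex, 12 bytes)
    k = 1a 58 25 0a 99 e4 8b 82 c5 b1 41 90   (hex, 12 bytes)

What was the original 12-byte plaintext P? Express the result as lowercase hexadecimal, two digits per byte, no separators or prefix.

XOR is its own inverse, so applying the key byte-wise gives the result directly.
01101001 ⊕ 00011010 = 01110011
00110001 ⊕ 01011000 = 01101001
01000010 ⊕ 00100101 = 01100111
01100100 ⊕ 00001010 = 01101110
11111000 ⊕ 10011001 = 01100001
10001000 ⊕ 11100100 = 01101100
10101011 ⊕ 10001011 = 00100000
11000001 ⊕ 10000010 = 01000011
10100100 ⊕ 11000101 = 01100001
11011000 ⊕ 10110001 = 01101001
00110011 ⊕ 01000001 = 01110010
11111111 ⊕ 10010000 = 01101111

7369676e616c20436169726f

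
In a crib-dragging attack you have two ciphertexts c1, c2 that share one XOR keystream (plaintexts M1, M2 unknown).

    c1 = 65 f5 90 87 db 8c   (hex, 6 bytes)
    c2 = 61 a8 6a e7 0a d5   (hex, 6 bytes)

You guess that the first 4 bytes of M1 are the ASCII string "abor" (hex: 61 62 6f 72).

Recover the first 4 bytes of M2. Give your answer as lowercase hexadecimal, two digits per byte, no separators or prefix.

653f9512

First, c1 ⊕ c2 = (M1 ⊕ K) ⊕ (M2 ⊕ K) = M1 ⊕ M2, so the key drops out. Then M2 = (M1 ⊕ M2) ⊕ M1 over the first 4 bytes.
byte 0: (65 xor 61) xor 61 = 04 xor 61 = 65
byte 1: (f5 xor a8) xor 62 = 5d xor 62 = 3f
byte 2: (90 xor 6a) xor 6f = fa xor 6f = 95
byte 3: (87 xor e7) xor 72 = 60 xor 72 = 12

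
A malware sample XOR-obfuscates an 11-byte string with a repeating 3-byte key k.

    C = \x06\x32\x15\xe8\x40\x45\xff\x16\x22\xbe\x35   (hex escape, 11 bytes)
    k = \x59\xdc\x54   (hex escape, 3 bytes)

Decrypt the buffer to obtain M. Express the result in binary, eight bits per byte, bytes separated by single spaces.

01011111 11101110 01000001 10110001 10011100 00010001 10100110 11001010 01110110 11100111 11101001

The 3-byte key repeats, so the effective keystream is 59 dc 54 59 dc 54 59 dc 54 59 dc.
byte 0:   6 ⊕  89 =  95
byte 1:  50 ⊕ 220 = 238
byte 2:  21 ⊕  84 =  65
byte 3: 232 ⊕  89 = 177
byte 4:  64 ⊕ 220 = 156
byte 5:  69 ⊕  84 =  17
byte 6: 255 ⊕  89 = 166
byte 7:  22 ⊕ 220 = 202
byte 8:  34 ⊕  84 = 118
byte 9: 190 ⊕  89 = 231
byte 10:  53 ⊕ 220 = 233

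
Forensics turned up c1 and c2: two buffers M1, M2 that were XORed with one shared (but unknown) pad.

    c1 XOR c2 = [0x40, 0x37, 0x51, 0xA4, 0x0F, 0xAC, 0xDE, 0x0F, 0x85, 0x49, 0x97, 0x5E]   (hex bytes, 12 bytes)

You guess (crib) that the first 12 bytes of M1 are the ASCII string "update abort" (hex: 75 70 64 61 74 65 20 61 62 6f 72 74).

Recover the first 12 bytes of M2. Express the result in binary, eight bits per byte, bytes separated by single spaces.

Since c1 ⊕ c2 = M1 ⊕ M2, XORing with the guessed M1 bytes yields the corresponding M2 bytes: M2 = (c1 ⊕ c2) ⊕ M1.
byte 0: 40 ⊕ 75 = 35
byte 1: 37 ⊕ 70 = 47
byte 2: 51 ⊕ 64 = 35
byte 3: a4 ⊕ 61 = c5
byte 4: 0f ⊕ 74 = 7b
byte 5: ac ⊕ 65 = c9
byte 6: de ⊕ 20 = fe
byte 7: 0f ⊕ 61 = 6e
byte 8: 85 ⊕ 62 = e7
byte 9: 49 ⊕ 6f = 26
byte 10: 97 ⊕ 72 = e5
byte 11: 5e ⊕ 74 = 2a

00110101 01000111 00110101 11000101 01111011 11001001 11111110 01101110 11100111 00100110 11100101 00101010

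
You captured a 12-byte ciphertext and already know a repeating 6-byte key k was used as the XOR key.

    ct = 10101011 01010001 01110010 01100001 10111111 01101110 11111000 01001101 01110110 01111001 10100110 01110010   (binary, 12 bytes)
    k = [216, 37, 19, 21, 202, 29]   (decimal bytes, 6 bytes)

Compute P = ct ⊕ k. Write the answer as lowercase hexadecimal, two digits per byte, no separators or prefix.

7374617475732068656c6c6f

The 6-byte key repeats, so the effective keystream is d8 25 13 15 ca 1d d8 25 13 15 ca 1d.
byte 0: ab ^ d8 = 73
byte 1: 51 ^ 25 = 74
byte 2: 72 ^ 13 = 61
byte 3: 61 ^ 15 = 74
byte 4: bf ^ ca = 75
byte 5: 6e ^ 1d = 73
byte 6: f8 ^ d8 = 20
byte 7: 4d ^ 25 = 68
byte 8: 76 ^ 13 = 65
byte 9: 79 ^ 15 = 6c
byte 10: a6 ^ ca = 6c
byte 11: 72 ^ 1d = 6f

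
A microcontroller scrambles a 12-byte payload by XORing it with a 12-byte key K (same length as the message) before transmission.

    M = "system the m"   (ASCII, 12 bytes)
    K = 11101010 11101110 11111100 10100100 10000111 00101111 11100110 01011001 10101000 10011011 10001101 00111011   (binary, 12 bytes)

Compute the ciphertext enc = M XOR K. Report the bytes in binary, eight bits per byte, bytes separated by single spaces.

10011001 10010111 10001111 11010000 11100010 01000010 11000110 00101101 11000000 11111110 10101101 01010110

XOR is its own inverse, so applying the key byte-wise gives the result directly.
byte 0: 73 xor ea = 99
byte 1: 79 xor ee = 97
byte 2: 73 xor fc = 8f
byte 3: 74 xor a4 = d0
byte 4: 65 xor 87 = e2
byte 5: 6d xor 2f = 42
byte 6: 20 xor e6 = c6
byte 7: 74 xor 59 = 2d
byte 8: 68 xor a8 = c0
byte 9: 65 xor 9b = fe
byte 10: 20 xor 8d = ad
byte 11: 6d xor 3b = 56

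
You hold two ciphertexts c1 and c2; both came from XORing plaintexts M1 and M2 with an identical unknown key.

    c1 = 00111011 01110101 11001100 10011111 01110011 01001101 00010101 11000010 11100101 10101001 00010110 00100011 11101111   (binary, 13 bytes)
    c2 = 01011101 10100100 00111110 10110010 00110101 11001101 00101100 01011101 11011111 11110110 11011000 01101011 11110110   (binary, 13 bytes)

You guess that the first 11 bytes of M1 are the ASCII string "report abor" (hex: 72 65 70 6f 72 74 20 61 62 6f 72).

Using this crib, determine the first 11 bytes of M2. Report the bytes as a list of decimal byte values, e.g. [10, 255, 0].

First, c1 ⊕ c2 = (M1 ⊕ K) ⊕ (M2 ⊕ K) = M1 ⊕ M2, so the key drops out. Then M2 = (M1 ⊕ M2) ⊕ M1 over the first 11 bytes.
byte 0: (3b ^ 5d) ^ 72 = 66 ^ 72 = 14
byte 1: (75 ^ a4) ^ 65 = d1 ^ 65 = b4
byte 2: (cc ^ 3e) ^ 70 = f2 ^ 70 = 82
byte 3: (9f ^ b2) ^ 6f = 2d ^ 6f = 42
byte 4: (73 ^ 35) ^ 72 = 46 ^ 72 = 34
byte 5: (4d ^ cd) ^ 74 = 80 ^ 74 = f4
byte 6: (15 ^ 2c) ^ 20 = 39 ^ 20 = 19
byte 7: (c2 ^ 5d) ^ 61 = 9f ^ 61 = fe
byte 8: (e5 ^ df) ^ 62 = 3a ^ 62 = 58
byte 9: (a9 ^ f6) ^ 6f = 5f ^ 6f = 30
byte 10: (16 ^ d8) ^ 72 = ce ^ 72 = bc

[20, 180, 130, 66, 52, 244, 25, 254, 88, 48, 188]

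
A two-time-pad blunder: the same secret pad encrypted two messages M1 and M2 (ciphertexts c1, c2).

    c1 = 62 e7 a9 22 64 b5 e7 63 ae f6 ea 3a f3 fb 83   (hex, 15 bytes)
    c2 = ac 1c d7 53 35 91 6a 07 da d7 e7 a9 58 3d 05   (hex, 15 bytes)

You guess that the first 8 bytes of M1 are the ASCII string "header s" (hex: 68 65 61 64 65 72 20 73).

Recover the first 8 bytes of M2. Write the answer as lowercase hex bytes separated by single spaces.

a6 9e 1f 15 34 56 ad 17

First, c1 ⊕ c2 = (M1 ⊕ K) ⊕ (M2 ⊕ K) = M1 ⊕ M2, so the key drops out. Then M2 = (M1 ⊕ M2) ⊕ M1 over the first 8 bytes.
byte 0: (62 ^ ac) ^ 68 = ce ^ 68 = a6
byte 1: (e7 ^ 1c) ^ 65 = fb ^ 65 = 9e
byte 2: (a9 ^ d7) ^ 61 = 7e ^ 61 = 1f
byte 3: (22 ^ 53) ^ 64 = 71 ^ 64 = 15
byte 4: (64 ^ 35) ^ 65 = 51 ^ 65 = 34
byte 5: (b5 ^ 91) ^ 72 = 24 ^ 72 = 56
byte 6: (e7 ^ 6a) ^ 20 = 8d ^ 20 = ad
byte 7: (63 ^ 07) ^ 73 = 64 ^ 73 = 17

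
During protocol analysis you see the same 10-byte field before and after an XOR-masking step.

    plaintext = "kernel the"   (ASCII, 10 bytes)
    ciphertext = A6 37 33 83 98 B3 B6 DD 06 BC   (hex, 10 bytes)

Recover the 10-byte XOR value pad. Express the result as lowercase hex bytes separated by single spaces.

Since ciphertext = plaintext ⊕ pad, XORing both sides with plaintext gives pad = plaintext ⊕ ciphertext.
01101011 ⊕ 10100110 = 11001101
01100101 ⊕ 00110111 = 01010010
01110010 ⊕ 00110011 = 01000001
01101110 ⊕ 10000011 = 11101101
01100101 ⊕ 10011000 = 11111101
01101100 ⊕ 10110011 = 11011111
00100000 ⊕ 10110110 = 10010110
01110100 ⊕ 11011101 = 10101001
01101000 ⊕ 00000110 = 01101110
01100101 ⊕ 10111100 = 11011001

cd 52 41 ed fd df 96 a9 6e d9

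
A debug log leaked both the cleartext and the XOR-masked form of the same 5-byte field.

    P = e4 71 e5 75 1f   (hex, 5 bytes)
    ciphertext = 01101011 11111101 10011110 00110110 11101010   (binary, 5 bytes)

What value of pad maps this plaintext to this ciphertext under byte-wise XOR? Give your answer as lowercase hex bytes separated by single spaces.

8f 8c 7b 43 f5

Since ciphertext = P ⊕ pad, XORing both sides with P gives pad = P ⊕ ciphertext.
byte 0: e4 ⊕ 6b = 8f
byte 1: 71 ⊕ fd = 8c
byte 2: e5 ⊕ 9e = 7b
byte 3: 75 ⊕ 36 = 43
byte 4: 1f ⊕ ea = f5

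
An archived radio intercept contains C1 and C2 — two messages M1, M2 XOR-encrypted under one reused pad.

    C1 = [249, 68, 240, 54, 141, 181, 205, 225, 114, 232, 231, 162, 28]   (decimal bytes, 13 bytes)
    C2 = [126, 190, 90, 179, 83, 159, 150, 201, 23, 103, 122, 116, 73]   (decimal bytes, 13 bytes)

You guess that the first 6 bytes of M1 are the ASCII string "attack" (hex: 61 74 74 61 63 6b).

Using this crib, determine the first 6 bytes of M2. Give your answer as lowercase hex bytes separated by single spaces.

e6 8e de e4 bd 41

First, C1 ⊕ C2 = (M1 ⊕ K) ⊕ (M2 ⊕ K) = M1 ⊕ M2, so the key drops out. Then M2 = (M1 ⊕ M2) ⊕ M1 over the first 6 bytes.
byte 0: (f9 xor 7e) xor 61 = 87 xor 61 = e6
byte 1: (44 xor be) xor 74 = fa xor 74 = 8e
byte 2: (f0 xor 5a) xor 74 = aa xor 74 = de
byte 3: (36 xor b3) xor 61 = 85 xor 61 = e4
byte 4: (8d xor 53) xor 63 = de xor 63 = bd
byte 5: (b5 xor 9f) xor 6b = 2a xor 6b = 41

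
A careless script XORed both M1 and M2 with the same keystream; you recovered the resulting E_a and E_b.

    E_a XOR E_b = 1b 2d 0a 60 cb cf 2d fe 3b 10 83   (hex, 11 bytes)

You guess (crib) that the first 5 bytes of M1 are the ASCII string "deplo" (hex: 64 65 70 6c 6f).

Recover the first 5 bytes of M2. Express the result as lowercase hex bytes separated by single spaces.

7f 48 7a 0c a4

Since E_a ⊕ E_b = M1 ⊕ M2, XORing with the guessed M1 bytes yields the corresponding M2 bytes: M2 = (E_a ⊕ E_b) ⊕ M1.
1b ^ 64 = 7f
2d ^ 65 = 48
0a ^ 70 = 7a
60 ^ 6c = 0c
cb ^ 6f = a4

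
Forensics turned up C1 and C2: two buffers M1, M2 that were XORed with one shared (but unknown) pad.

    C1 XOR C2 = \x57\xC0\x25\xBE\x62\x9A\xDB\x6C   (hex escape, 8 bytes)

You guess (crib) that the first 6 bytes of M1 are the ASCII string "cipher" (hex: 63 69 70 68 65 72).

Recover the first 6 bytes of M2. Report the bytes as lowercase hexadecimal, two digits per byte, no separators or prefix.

Since C1 ⊕ C2 = M1 ⊕ M2, XORing with the guessed M1 bytes yields the corresponding M2 bytes: M2 = (C1 ⊕ C2) ⊕ M1.
 87 XOR  99 =  52
192 XOR 105 = 169
 37 XOR 112 =  85
190 XOR 104 = 214
 98 XOR 101 =   7
154 XOR 114 = 232

34a955d607e8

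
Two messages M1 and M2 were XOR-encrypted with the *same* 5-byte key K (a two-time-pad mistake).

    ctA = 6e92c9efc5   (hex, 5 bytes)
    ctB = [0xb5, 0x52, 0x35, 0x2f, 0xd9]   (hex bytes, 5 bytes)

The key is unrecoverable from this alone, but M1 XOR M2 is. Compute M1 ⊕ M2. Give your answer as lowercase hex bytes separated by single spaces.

ctA ⊕ ctB = (M1 ⊕ K) ⊕ (M2 ⊕ K) = M1 ⊕ M2 — the shared key cancels under XOR.
byte 0: 6e xor b5 = db
byte 1: 92 xor 52 = c0
byte 2: c9 xor 35 = fc
byte 3: ef xor 2f = c0
byte 4: c5 xor d9 = 1c

db c0 fc c0 1c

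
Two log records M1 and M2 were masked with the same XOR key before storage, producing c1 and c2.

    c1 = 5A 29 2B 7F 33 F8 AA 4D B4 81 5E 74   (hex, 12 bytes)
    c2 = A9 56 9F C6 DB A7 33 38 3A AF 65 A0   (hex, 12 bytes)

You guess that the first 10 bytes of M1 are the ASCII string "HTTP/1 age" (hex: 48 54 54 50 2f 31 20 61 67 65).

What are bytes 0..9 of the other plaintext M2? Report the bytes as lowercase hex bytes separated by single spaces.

First, c1 ⊕ c2 = (M1 ⊕ K) ⊕ (M2 ⊕ K) = M1 ⊕ M2, so the key drops out. Then M2 = (M1 ⊕ M2) ⊕ M1 over the first 10 bytes.
byte 0: (5a ⊕ a9) ⊕ 48 = f3 ⊕ 48 = bb
byte 1: (29 ⊕ 56) ⊕ 54 = 7f ⊕ 54 = 2b
byte 2: (2b ⊕ 9f) ⊕ 54 = b4 ⊕ 54 = e0
byte 3: (7f ⊕ c6) ⊕ 50 = b9 ⊕ 50 = e9
byte 4: (33 ⊕ db) ⊕ 2f = e8 ⊕ 2f = c7
byte 5: (f8 ⊕ a7) ⊕ 31 = 5f ⊕ 31 = 6e
byte 6: (aa ⊕ 33) ⊕ 20 = 99 ⊕ 20 = b9
byte 7: (4d ⊕ 38) ⊕ 61 = 75 ⊕ 61 = 14
byte 8: (b4 ⊕ 3a) ⊕ 67 = 8e ⊕ 67 = e9
byte 9: (81 ⊕ af) ⊕ 65 = 2e ⊕ 65 = 4b

bb 2b e0 e9 c7 6e b9 14 e9 4b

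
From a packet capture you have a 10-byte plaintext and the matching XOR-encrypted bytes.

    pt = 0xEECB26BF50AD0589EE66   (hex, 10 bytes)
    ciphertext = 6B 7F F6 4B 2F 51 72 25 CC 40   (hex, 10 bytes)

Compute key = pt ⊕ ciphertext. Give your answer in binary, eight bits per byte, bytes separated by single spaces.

Since ciphertext = pt ⊕ key, XORing both sides with pt gives key = pt ⊕ ciphertext.
ee xor 6b = 85
cb xor 7f = b4
26 xor f6 = d0
bf xor 4b = f4
50 xor 2f = 7f
ad xor 51 = fc
05 xor 72 = 77
89 xor 25 = ac
ee xor cc = 22
66 xor 40 = 26

10000101 10110100 11010000 11110100 01111111 11111100 01110111 10101100 00100010 00100110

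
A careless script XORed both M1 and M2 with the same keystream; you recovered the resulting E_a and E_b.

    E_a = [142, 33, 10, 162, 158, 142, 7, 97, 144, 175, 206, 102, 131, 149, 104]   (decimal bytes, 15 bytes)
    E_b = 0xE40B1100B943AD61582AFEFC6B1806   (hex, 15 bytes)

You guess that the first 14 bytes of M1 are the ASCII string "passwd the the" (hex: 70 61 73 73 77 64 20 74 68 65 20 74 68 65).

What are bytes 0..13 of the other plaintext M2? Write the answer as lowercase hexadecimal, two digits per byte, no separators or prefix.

First, E_a ⊕ E_b = (M1 ⊕ K) ⊕ (M2 ⊕ K) = M1 ⊕ M2, so the key drops out. Then M2 = (M1 ⊕ M2) ⊕ M1 over the first 14 bytes.
byte 0: (8e ⊕ e4) ⊕ 70 = 6a ⊕ 70 = 1a
byte 1: (21 ⊕ 0b) ⊕ 61 = 2a ⊕ 61 = 4b
byte 2: (0a ⊕ 11) ⊕ 73 = 1b ⊕ 73 = 68
byte 3: (a2 ⊕ 00) ⊕ 73 = a2 ⊕ 73 = d1
byte 4: (9e ⊕ b9) ⊕ 77 = 27 ⊕ 77 = 50
byte 5: (8e ⊕ 43) ⊕ 64 = cd ⊕ 64 = a9
byte 6: (07 ⊕ ad) ⊕ 20 = aa ⊕ 20 = 8a
byte 7: (61 ⊕ 61) ⊕ 74 = 00 ⊕ 74 = 74
byte 8: (90 ⊕ 58) ⊕ 68 = c8 ⊕ 68 = a0
byte 9: (af ⊕ 2a) ⊕ 65 = 85 ⊕ 65 = e0
byte 10: (ce ⊕ fe) ⊕ 20 = 30 ⊕ 20 = 10
byte 11: (66 ⊕ fc) ⊕ 74 = 9a ⊕ 74 = ee
byte 12: (83 ⊕ 6b) ⊕ 68 = e8 ⊕ 68 = 80
byte 13: (95 ⊕ 18) ⊕ 65 = 8d ⊕ 65 = e8

1a4b68d150a98a74a0e010ee80e8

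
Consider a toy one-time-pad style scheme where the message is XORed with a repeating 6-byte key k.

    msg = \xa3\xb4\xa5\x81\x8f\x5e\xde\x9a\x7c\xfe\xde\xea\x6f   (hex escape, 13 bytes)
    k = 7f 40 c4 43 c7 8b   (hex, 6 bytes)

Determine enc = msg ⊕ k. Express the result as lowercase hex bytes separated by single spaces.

The 6-byte key repeats, so the effective keystream is 7f 40 c4 43 c7 8b 7f 40 c4 43 c7 8b 7f.
byte 0: a3 ⊕ 7f = dc
byte 1: b4 ⊕ 40 = f4
byte 2: a5 ⊕ c4 = 61
byte 3: 81 ⊕ 43 = c2
byte 4: 8f ⊕ c7 = 48
byte 5: 5e ⊕ 8b = d5
byte 6: de ⊕ 7f = a1
byte 7: 9a ⊕ 40 = da
byte 8: 7c ⊕ c4 = b8
byte 9: fe ⊕ 43 = bd
byte 10: de ⊕ c7 = 19
byte 11: ea ⊕ 8b = 61
byte 12: 6f ⊕ 7f = 10

dc f4 61 c2 48 d5 a1 da b8 bd 19 61 10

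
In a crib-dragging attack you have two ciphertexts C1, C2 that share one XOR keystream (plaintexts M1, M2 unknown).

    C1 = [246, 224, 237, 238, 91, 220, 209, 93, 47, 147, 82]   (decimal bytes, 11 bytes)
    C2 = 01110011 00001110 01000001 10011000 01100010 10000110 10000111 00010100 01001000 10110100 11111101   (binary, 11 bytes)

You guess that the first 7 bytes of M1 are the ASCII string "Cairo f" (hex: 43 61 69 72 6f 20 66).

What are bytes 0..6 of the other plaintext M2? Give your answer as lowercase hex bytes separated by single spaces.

c6 8f c5 04 56 7a 30

First, C1 ⊕ C2 = (M1 ⊕ K) ⊕ (M2 ⊕ K) = M1 ⊕ M2, so the key drops out. Then M2 = (M1 ⊕ M2) ⊕ M1 over the first 7 bytes.
byte 0: (f6 XOR 73) XOR 43 = 85 XOR 43 = c6
byte 1: (e0 XOR 0e) XOR 61 = ee XOR 61 = 8f
byte 2: (ed XOR 41) XOR 69 = ac XOR 69 = c5
byte 3: (ee XOR 98) XOR 72 = 76 XOR 72 = 04
byte 4: (5b XOR 62) XOR 6f = 39 XOR 6f = 56
byte 5: (dc XOR 86) XOR 20 = 5a XOR 20 = 7a
byte 6: (d1 XOR 87) XOR 66 = 56 XOR 66 = 30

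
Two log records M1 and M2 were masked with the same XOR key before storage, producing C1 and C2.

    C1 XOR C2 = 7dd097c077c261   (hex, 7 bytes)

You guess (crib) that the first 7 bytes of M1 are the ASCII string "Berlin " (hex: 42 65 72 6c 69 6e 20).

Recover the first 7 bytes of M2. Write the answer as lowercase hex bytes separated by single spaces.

3f b5 e5 ac 1e ac 41

Since C1 ⊕ C2 = M1 ⊕ M2, XORing with the guessed M1 bytes yields the corresponding M2 bytes: M2 = (C1 ⊕ C2) ⊕ M1.
byte 0: 7d ^ 42 = 3f
byte 1: d0 ^ 65 = b5
byte 2: 97 ^ 72 = e5
byte 3: c0 ^ 6c = ac
byte 4: 77 ^ 69 = 1e
byte 5: c2 ^ 6e = ac
byte 6: 61 ^ 20 = 41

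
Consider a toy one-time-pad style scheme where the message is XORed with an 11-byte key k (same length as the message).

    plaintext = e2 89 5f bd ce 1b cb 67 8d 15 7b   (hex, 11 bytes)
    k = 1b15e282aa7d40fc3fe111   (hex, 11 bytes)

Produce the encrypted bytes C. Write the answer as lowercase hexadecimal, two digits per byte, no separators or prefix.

XOR is its own inverse, so applying the key byte-wise gives the result directly.
e2 ^ 1b = f9
89 ^ 15 = 9c
5f ^ e2 = bd
bd ^ 82 = 3f
ce ^ aa = 64
1b ^ 7d = 66
cb ^ 40 = 8b
67 ^ fc = 9b
8d ^ 3f = b2
15 ^ e1 = f4
7b ^ 11 = 6a

f99cbd3f64668b9bb2f46a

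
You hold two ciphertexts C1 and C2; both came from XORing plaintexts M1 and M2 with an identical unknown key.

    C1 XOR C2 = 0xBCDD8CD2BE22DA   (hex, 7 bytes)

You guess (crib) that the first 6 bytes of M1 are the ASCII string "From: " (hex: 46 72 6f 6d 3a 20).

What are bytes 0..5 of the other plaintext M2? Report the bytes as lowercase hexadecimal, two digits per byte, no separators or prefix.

faafe3bf8402

Since C1 ⊕ C2 = M1 ⊕ M2, XORing with the guessed M1 bytes yields the corresponding M2 bytes: M2 = (C1 ⊕ C2) ⊕ M1.
bc ⊕ 46 = fa
dd ⊕ 72 = af
8c ⊕ 6f = e3
d2 ⊕ 6d = bf
be ⊕ 3a = 84
22 ⊕ 20 = 02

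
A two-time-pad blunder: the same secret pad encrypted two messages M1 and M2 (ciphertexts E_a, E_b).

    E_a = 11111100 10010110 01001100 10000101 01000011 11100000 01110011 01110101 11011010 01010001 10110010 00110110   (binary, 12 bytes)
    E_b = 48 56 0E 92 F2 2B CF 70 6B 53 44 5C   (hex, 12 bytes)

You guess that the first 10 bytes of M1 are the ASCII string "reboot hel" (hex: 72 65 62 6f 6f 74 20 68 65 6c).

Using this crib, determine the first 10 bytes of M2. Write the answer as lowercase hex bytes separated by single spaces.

c6 a5 20 78 de bf 9c 6d d4 6e

First, E_a ⊕ E_b = (M1 ⊕ K) ⊕ (M2 ⊕ K) = M1 ⊕ M2, so the key drops out. Then M2 = (M1 ⊕ M2) ⊕ M1 over the first 10 bytes.
byte 0: (fc ⊕ 48) ⊕ 72 = b4 ⊕ 72 = c6
byte 1: (96 ⊕ 56) ⊕ 65 = c0 ⊕ 65 = a5
byte 2: (4c ⊕ 0e) ⊕ 62 = 42 ⊕ 62 = 20
byte 3: (85 ⊕ 92) ⊕ 6f = 17 ⊕ 6f = 78
byte 4: (43 ⊕ f2) ⊕ 6f = b1 ⊕ 6f = de
byte 5: (e0 ⊕ 2b) ⊕ 74 = cb ⊕ 74 = bf
byte 6: (73 ⊕ cf) ⊕ 20 = bc ⊕ 20 = 9c
byte 7: (75 ⊕ 70) ⊕ 68 = 05 ⊕ 68 = 6d
byte 8: (da ⊕ 6b) ⊕ 65 = b1 ⊕ 65 = d4
byte 9: (51 ⊕ 53) ⊕ 6c = 02 ⊕ 6c = 6e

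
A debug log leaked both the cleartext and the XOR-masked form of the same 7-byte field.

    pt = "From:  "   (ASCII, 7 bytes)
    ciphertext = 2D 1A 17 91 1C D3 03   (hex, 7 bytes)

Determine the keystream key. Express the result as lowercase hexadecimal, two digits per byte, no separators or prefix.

Since ciphertext = pt ⊕ key, XORing both sides with pt gives key = pt ⊕ ciphertext.
46 ^ 2d = 6b
72 ^ 1a = 68
6f ^ 17 = 78
6d ^ 91 = fc
3a ^ 1c = 26
20 ^ d3 = f3
20 ^ 03 = 23

6b6878fc26f323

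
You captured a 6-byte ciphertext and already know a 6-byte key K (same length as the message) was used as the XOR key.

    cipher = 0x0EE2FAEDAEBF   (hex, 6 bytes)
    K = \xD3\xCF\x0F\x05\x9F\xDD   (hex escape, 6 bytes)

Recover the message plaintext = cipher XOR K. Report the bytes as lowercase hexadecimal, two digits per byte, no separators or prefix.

dd2df5e83162

XOR is its own inverse, so applying the key byte-wise gives the result directly.
byte 0: 0e ^ d3 = dd
byte 1: e2 ^ cf = 2d
byte 2: fa ^ 0f = f5
byte 3: ed ^ 05 = e8
byte 4: ae ^ 9f = 31
byte 5: bf ^ dd = 62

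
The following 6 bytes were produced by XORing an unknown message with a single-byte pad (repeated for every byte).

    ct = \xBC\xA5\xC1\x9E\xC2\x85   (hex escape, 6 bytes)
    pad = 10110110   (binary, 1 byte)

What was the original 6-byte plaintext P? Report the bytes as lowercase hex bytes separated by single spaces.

The 1-byte key repeats, so the effective keystream is b6 b6 b6 b6 b6 b6.
byte 0: bc ⊕ b6 = 0a
byte 1: a5 ⊕ b6 = 13
byte 2: c1 ⊕ b6 = 77
byte 3: 9e ⊕ b6 = 28
byte 4: c2 ⊕ b6 = 74
byte 5: 85 ⊕ b6 = 33

0a 13 77 28 74 33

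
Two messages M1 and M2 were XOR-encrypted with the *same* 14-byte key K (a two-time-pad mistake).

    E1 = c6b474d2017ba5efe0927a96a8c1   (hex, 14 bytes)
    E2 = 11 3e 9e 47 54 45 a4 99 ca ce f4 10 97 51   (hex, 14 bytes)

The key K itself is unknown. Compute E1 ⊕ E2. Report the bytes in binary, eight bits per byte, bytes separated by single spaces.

11010111 10001010 11101010 10010101 01010101 00111110 00000001 01110110 00101010 01011100 10001110 10000110 00111111 10010000

E1 ⊕ E2 = (M1 ⊕ K) ⊕ (M2 ⊕ K) = M1 ⊕ M2 — the shared key cancels under XOR.
byte 0: c6 ^ 11 = d7
byte 1: b4 ^ 3e = 8a
byte 2: 74 ^ 9e = ea
byte 3: d2 ^ 47 = 95
byte 4: 01 ^ 54 = 55
byte 5: 7b ^ 45 = 3e
byte 6: a5 ^ a4 = 01
byte 7: ef ^ 99 = 76
byte 8: e0 ^ ca = 2a
byte 9: 92 ^ ce = 5c
byte 10: 7a ^ f4 = 8e
byte 11: 96 ^ 10 = 86
byte 12: a8 ^ 97 = 3f
byte 13: c1 ^ 51 = 90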